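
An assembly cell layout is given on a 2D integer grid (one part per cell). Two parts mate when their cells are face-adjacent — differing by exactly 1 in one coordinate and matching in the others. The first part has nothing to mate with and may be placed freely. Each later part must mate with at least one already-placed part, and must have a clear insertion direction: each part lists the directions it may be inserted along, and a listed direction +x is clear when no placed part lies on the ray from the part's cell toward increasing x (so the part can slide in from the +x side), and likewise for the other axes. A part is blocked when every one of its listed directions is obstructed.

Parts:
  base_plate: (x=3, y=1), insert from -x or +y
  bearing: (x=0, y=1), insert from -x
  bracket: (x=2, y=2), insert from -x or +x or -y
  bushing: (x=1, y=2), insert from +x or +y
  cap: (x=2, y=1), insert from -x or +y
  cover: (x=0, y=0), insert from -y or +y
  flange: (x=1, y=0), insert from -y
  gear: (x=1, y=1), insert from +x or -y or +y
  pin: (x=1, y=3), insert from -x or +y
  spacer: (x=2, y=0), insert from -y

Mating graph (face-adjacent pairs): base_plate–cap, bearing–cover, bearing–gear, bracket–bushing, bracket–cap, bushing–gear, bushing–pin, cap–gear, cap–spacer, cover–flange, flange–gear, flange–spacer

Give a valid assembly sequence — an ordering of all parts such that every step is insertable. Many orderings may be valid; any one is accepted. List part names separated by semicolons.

1. cover@(0, 0) [-y clear] — {cover}
2. bearing@(0, 1) [-x clear] — {bearing, cover}
3. gear@(1, 1) [+x clear] — {bearing, cover, gear}
4. cap@(2, 1) [+y clear] — {bearing, cap, cover, gear}
5. bushing@(1, 2) [+x clear] — {bearing, bushing, cap, cover, gear}
6. pin@(1, 3) [-x clear] — {bearing, bushing, cap, cover, gear, pin}
7. spacer@(2, 0) [-y clear] — {bearing, bushing, cap, cover, gear, pin, spacer}
8. flange@(1, 0) [-y clear] — {bearing, bushing, cap, cover, flange, gear, pin, spacer}
9. base_plate@(3, 1) [+y clear] — {base_plate, bearing, bushing, cap, cover, flange, gear, pin, spacer}
10. bracket@(2, 2) [+x clear] — {base_plate, bearing, bracket, bushing, cap, cover, flange, gear, pin, spacer}

cover; bearing; gear; cap; bushing; pin; spacer; flange; base_plate; bracket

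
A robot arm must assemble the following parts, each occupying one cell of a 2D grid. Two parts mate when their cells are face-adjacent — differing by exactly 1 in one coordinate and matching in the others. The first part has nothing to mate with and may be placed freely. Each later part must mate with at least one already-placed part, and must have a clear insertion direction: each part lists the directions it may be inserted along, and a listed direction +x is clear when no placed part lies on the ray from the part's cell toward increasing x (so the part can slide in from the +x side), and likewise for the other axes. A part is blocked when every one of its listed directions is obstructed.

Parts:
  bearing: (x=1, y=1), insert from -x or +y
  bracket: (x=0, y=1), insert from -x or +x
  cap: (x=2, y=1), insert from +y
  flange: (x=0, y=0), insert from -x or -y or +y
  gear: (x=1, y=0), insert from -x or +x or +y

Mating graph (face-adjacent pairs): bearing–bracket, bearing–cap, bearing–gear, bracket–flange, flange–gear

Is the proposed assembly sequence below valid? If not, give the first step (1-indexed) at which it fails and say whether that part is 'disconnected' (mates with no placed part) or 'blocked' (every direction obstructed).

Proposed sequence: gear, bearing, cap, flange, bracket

Valid

1. gear@(1, 0) [-x clear] — {gear}
2. bearing@(1, 1) [-x clear] — {bearing, gear}
3. cap@(2, 1) [+y clear] — {bearing, cap, gear}
4. flange@(0, 0) [-x clear] — {bearing, cap, flange, gear}
5. bracket@(0, 1) [-x clear] — {bearing, bracket, cap, flange, gear}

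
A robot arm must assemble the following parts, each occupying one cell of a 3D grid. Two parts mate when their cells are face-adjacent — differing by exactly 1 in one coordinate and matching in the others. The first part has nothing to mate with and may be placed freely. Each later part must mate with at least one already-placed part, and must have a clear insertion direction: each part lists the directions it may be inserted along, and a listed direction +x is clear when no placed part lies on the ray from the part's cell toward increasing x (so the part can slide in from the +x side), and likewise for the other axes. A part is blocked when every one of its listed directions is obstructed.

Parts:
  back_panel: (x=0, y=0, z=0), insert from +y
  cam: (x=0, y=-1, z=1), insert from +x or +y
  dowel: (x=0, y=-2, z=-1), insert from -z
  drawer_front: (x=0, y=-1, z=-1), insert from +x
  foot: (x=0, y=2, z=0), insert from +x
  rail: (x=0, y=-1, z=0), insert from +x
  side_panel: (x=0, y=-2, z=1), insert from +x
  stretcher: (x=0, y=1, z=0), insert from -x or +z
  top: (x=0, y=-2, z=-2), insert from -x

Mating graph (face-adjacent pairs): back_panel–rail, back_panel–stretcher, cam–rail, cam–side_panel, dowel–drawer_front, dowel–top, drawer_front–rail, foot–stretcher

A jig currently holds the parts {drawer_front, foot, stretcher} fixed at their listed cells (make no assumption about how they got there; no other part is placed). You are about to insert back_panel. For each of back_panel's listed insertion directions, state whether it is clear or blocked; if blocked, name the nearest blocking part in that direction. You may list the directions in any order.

+y: blocked by stretcher

+y: nearest on ray is stretcher@(0, 1, 0) ⇒ blocked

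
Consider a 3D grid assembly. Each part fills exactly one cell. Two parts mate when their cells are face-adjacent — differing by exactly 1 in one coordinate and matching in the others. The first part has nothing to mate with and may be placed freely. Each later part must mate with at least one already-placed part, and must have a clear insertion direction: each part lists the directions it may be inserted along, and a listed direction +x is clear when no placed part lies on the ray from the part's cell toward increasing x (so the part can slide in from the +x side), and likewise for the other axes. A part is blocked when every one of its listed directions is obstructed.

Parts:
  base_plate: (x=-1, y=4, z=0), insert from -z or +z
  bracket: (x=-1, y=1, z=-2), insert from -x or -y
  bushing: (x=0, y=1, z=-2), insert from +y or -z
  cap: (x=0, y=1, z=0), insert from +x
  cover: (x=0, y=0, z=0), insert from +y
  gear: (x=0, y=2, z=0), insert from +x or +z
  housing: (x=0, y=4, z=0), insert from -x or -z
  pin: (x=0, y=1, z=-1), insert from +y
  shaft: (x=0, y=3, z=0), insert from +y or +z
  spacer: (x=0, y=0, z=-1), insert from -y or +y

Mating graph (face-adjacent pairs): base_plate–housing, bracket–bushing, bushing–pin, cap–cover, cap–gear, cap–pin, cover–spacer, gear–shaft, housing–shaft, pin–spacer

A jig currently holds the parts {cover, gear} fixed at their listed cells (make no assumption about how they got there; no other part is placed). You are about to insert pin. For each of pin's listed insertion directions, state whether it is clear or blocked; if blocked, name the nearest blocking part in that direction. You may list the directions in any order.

+y: ray from pin(0, 1, -1) has no placed part ⇒ clear

+y: clear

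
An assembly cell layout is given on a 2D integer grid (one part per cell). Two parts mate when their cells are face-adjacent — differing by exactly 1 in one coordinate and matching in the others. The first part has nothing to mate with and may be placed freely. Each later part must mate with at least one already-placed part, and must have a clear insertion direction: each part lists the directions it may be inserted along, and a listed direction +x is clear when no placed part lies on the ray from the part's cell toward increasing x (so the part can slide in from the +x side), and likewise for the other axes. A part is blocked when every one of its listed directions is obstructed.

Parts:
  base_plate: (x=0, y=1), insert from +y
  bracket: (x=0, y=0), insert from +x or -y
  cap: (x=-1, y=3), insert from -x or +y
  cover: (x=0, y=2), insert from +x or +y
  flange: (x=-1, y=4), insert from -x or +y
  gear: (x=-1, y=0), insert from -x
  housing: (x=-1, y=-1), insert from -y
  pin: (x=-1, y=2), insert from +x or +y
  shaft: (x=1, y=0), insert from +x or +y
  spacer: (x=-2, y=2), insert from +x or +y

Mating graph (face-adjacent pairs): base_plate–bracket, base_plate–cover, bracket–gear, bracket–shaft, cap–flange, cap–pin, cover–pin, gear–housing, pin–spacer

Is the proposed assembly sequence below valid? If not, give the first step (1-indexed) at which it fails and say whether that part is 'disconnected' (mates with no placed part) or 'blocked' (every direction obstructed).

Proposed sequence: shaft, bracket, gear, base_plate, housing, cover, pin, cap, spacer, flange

Valid

1. shaft@(1, 0) [+x clear] — {shaft}
2. bracket@(0, 0) [-y clear] — {bracket, shaft}
3. gear@(-1, 0) [-x clear] — {bracket, gear, shaft}
4. base_plate@(0, 1) [+y clear] — {base_plate, bracket, gear, shaft}
5. housing@(-1, -1) [-y clear] — {base_plate, bracket, gear, housing, shaft}
6. cover@(0, 2) [+x clear] — {base_plate, bracket, cover, gear, housing, shaft}
7. pin@(-1, 2) [+y clear] — {base_plate, bracket, cover, gear, housing, pin, shaft}
8. cap@(-1, 3) [-x clear] — {base_plate, bracket, cap, cover, gear, housing, pin, shaft}
9. spacer@(-2, 2) [+y clear] — {base_plate, bracket, cap, cover, gear, housing, pin, shaft, spacer}
10. flange@(-1, 4) [-x clear] — {base_plate, bracket, cap, cover, flange, gear, housing, pin, shaft, spacer}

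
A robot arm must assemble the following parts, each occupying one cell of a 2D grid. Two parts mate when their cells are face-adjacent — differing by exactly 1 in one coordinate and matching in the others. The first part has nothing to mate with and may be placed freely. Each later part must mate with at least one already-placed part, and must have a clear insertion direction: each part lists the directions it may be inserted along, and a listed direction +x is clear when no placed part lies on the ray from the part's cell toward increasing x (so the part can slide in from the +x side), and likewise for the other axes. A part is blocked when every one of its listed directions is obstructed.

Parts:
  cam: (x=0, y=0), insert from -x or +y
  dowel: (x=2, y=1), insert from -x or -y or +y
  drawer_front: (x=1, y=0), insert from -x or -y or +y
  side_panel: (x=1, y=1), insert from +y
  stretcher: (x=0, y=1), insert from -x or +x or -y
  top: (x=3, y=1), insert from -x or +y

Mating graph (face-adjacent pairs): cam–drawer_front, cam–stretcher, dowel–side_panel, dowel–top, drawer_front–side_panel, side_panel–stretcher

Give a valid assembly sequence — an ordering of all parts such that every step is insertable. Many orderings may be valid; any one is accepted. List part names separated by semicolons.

side_panel; stretcher; drawer_front; dowel; top; cam

1. side_panel@(1, 1) [+y clear] — {side_panel}
2. stretcher@(0, 1) [-x clear] — {side_panel, stretcher}
3. drawer_front@(1, 0) [-x clear] — {drawer_front, side_panel, stretcher}
4. dowel@(2, 1) [-y clear] — {dowel, drawer_front, side_panel, stretcher}
5. top@(3, 1) [+y clear] — {dowel, drawer_front, side_panel, stretcher, top}
6. cam@(0, 0) [-x clear] — {cam, dowel, drawer_front, side_panel, stretcher, top}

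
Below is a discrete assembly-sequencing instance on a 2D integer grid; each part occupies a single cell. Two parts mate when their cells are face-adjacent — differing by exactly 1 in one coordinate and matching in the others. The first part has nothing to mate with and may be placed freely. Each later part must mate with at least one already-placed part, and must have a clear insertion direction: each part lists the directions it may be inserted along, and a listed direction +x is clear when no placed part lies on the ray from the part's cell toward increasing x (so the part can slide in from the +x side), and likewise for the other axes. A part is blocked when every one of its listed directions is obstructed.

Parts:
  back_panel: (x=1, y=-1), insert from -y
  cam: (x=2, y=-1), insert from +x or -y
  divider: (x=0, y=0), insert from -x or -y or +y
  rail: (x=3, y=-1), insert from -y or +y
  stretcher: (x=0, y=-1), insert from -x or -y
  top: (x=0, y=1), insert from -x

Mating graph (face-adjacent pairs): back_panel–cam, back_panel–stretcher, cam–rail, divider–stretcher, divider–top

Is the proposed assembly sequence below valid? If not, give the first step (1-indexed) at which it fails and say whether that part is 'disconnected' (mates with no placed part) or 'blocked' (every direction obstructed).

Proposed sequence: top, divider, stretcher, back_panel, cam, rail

1. top@(0, 1) [-x clear] — {top}
2. divider@(0, 0) [-x clear] — {divider, top}
3. stretcher@(0, -1) [-x clear] — {divider, stretcher, top}
4. back_panel@(1, -1) [-y clear] — {back_panel, divider, stretcher, top}
5. cam@(2, -1) [+x clear] — {back_panel, cam, divider, stretcher, top}
6. rail@(3, -1) [-y clear] — {back_panel, cam, divider, rail, stretcher, top}

Valid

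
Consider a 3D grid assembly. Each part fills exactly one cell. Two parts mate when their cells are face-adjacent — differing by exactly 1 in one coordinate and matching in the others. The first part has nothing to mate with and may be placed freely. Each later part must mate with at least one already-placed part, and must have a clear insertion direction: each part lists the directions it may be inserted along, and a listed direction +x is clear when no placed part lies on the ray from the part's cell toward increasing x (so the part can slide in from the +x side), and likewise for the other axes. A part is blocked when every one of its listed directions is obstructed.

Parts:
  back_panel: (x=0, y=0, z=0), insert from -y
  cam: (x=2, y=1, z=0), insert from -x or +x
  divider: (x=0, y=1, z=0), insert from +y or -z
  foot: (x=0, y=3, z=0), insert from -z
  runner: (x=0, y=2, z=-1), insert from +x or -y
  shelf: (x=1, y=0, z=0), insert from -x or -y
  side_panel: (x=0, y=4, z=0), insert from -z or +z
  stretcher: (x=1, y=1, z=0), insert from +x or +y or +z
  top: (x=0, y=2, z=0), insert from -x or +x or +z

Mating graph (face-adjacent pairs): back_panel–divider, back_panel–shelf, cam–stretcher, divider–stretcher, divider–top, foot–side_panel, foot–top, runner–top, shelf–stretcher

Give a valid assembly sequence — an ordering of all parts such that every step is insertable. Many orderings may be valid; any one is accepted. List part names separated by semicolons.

runner; top; divider; stretcher; cam; shelf; foot; side_panel; back_panel

1. runner@(0, 2, -1) [+x clear] — {runner}
2. top@(0, 2, 0) [-x clear] — {runner, top}
3. divider@(0, 1, 0) [-z clear] — {divider, runner, top}
4. stretcher@(1, 1, 0) [+x clear] — {divider, runner, stretcher, top}
5. cam@(2, 1, 0) [+x clear] — {cam, divider, runner, stretcher, top}
6. shelf@(1, 0, 0) [-x clear] — {cam, divider, runner, shelf, stretcher, top}
7. foot@(0, 3, 0) [-z clear] — {cam, divider, foot, runner, shelf, stretcher, top}
8. side_panel@(0, 4, 0) [-z clear] — {cam, divider, foot, runner, shelf, side_panel, stretcher, top}
9. back_panel@(0, 0, 0) [-y clear] — {back_panel, cam, divider, foot, runner, shelf, side_panel, stretcher, top}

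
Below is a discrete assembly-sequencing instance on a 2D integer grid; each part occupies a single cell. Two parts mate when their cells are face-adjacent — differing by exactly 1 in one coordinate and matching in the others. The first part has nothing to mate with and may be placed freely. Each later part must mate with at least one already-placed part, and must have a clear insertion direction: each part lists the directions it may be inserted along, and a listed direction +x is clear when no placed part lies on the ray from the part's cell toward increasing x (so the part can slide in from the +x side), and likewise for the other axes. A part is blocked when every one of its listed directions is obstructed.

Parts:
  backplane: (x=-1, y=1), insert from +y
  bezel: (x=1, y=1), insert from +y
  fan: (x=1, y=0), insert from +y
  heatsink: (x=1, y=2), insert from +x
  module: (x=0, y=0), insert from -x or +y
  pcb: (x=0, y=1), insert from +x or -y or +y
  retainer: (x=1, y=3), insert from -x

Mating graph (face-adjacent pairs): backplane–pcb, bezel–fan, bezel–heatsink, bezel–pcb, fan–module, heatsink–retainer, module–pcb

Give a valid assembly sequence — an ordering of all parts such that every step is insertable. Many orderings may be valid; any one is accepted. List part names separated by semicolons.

pcb; module; fan; bezel; heatsink; retainer; backplane

1. pcb@(0, 1) [+x clear] — {pcb}
2. module@(0, 0) [-x clear] — {module, pcb}
3. fan@(1, 0) [+y clear] — {fan, module, pcb}
4. bezel@(1, 1) [+y clear] — {bezel, fan, module, pcb}
5. heatsink@(1, 2) [+x clear] — {bezel, fan, heatsink, module, pcb}
6. retainer@(1, 3) [-x clear] — {bezel, fan, heatsink, module, pcb, retainer}
7. backplane@(-1, 1) [+y clear] — {backplane, bezel, fan, heatsink, module, pcb, retainer}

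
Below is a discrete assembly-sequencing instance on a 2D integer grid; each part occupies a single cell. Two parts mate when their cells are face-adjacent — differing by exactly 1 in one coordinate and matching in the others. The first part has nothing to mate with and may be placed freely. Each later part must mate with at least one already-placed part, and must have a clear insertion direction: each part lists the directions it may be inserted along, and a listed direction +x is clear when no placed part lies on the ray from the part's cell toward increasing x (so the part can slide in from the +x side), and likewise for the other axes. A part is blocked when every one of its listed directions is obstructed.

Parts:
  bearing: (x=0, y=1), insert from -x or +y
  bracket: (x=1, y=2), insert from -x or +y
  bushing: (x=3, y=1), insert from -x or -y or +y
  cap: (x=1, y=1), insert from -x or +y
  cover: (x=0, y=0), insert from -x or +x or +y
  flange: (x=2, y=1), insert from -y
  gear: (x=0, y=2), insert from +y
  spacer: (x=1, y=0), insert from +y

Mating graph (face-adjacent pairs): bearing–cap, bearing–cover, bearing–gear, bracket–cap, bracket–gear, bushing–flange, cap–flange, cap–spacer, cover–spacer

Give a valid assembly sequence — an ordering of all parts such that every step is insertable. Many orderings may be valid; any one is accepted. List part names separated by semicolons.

1. bearing@(0, 1) [-x clear] — {bearing}
2. cover@(0, 0) [-x clear] — {bearing, cover}
3. spacer@(1, 0) [+y clear] — {bearing, cover, spacer}
4. gear@(0, 2) [+y clear] — {bearing, cover, gear, spacer}
5. cap@(1, 1) [+y clear] — {bearing, cap, cover, gear, spacer}
6. bracket@(1, 2) [+y clear] — {bearing, bracket, cap, cover, gear, spacer}
7. flange@(2, 1) [-y clear] — {bearing, bracket, cap, cover, flange, gear, spacer}
8. bushing@(3, 1) [-y clear] — {bearing, bracket, bushing, cap, cover, flange, gear, spacer}

bearing; cover; spacer; gear; cap; bracket; flange; bushing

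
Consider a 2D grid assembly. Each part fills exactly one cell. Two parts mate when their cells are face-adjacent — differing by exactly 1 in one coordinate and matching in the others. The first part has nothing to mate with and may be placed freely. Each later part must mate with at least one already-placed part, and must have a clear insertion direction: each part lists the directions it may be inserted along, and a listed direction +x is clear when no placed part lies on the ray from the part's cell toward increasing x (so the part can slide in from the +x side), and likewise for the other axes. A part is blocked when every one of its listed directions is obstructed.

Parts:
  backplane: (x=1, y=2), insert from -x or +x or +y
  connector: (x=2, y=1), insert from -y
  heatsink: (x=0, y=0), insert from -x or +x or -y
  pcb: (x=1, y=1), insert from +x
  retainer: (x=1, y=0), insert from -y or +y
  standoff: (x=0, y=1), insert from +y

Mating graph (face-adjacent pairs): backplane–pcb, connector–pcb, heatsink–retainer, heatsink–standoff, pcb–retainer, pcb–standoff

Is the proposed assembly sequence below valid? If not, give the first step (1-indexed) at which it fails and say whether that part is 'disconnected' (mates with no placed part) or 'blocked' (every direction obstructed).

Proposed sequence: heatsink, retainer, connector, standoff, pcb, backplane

1. heatsink@(0, 0) [-x clear] — {heatsink}
2. retainer@(1, 0) [-y clear] — {heatsink, retainer}
3. connector@(2, 1) — no placed neighbour ⇒ disconnected

Invalid at step 3 (disconnected)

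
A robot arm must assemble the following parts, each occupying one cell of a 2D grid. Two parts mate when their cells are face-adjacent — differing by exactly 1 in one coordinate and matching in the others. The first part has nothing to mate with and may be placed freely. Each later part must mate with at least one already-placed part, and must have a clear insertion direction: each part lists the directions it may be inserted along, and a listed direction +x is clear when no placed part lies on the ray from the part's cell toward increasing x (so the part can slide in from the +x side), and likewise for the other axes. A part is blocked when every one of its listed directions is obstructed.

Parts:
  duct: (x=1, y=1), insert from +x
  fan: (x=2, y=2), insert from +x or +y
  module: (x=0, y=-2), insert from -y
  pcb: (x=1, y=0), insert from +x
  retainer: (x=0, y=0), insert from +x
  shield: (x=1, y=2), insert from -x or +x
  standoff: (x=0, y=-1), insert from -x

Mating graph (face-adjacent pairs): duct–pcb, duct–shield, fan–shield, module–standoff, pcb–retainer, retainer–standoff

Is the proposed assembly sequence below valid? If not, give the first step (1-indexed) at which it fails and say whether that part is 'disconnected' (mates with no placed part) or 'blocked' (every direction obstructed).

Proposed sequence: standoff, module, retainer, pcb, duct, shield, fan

1. standoff@(0, -1) [-x clear] — {standoff}
2. module@(0, -2) [-y clear] — {module, standoff}
3. retainer@(0, 0) [+x clear] — {module, retainer, standoff}
4. pcb@(1, 0) [+x clear] — {module, pcb, retainer, standoff}
5. duct@(1, 1) [+x clear] — {duct, module, pcb, retainer, standoff}
6. shield@(1, 2) [-x clear] — {duct, module, pcb, retainer, shield, standoff}
7. fan@(2, 2) [+x clear] — {duct, fan, module, pcb, retainer, shield, standoff}

Valid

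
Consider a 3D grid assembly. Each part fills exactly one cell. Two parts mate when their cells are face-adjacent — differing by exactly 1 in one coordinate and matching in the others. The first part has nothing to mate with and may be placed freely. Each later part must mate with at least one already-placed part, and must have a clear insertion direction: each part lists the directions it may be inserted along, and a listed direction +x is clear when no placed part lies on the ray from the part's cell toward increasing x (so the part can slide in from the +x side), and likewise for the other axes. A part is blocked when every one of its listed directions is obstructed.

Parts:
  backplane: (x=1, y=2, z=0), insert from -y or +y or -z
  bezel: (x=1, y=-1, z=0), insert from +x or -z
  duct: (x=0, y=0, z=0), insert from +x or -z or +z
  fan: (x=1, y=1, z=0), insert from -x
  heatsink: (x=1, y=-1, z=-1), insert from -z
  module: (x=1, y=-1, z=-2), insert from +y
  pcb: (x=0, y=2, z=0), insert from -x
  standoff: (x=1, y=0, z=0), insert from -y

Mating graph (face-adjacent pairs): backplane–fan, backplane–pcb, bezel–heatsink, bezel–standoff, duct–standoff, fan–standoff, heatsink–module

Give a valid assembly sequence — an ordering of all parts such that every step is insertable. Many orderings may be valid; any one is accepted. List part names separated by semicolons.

standoff; fan; bezel; duct; backplane; heatsink; module; pcb

1. standoff@(1, 0, 0) [-y clear] — {standoff}
2. fan@(1, 1, 0) [-x clear] — {fan, standoff}
3. bezel@(1, -1, 0) [+x clear] — {bezel, fan, standoff}
4. duct@(0, 0, 0) [-z clear] — {bezel, duct, fan, standoff}
5. backplane@(1, 2, 0) [+y clear] — {backplane, bezel, duct, fan, standoff}
6. heatsink@(1, -1, -1) [-z clear] — {backplane, bezel, duct, fan, heatsink, standoff}
7. module@(1, -1, -2) [+y clear] — {backplane, bezel, duct, fan, heatsink, module, standoff}
8. pcb@(0, 2, 0) [-x clear] — {backplane, bezel, duct, fan, heatsink, module, pcb, standoff}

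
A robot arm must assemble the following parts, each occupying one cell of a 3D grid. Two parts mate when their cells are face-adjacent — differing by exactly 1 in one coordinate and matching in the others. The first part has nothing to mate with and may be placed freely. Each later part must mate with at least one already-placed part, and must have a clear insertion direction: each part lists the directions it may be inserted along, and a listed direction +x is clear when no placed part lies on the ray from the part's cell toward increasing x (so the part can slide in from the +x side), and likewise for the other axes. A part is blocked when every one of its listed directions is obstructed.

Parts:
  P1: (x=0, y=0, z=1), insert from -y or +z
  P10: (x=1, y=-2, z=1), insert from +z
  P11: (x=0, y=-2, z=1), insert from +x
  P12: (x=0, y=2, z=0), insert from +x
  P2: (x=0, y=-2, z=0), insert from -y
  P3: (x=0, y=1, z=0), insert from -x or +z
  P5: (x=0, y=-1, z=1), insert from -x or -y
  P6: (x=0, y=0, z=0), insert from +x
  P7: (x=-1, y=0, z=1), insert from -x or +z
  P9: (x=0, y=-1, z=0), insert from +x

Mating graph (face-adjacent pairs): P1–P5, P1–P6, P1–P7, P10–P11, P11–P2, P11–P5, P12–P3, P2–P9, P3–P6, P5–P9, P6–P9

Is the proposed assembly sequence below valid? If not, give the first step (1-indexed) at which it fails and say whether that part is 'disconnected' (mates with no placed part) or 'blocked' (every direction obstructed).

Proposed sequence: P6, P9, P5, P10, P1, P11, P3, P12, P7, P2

1. P6@(0, 0, 0) [+x clear] — {P6}
2. P9@(0, -1, 0) [+x clear] — {P6, P9}
3. P5@(0, -1, 1) [-x clear] — {P5, P6, P9}
4. P10@(1, -2, 1) — no placed neighbour ⇒ disconnected

Invalid at step 4 (disconnected)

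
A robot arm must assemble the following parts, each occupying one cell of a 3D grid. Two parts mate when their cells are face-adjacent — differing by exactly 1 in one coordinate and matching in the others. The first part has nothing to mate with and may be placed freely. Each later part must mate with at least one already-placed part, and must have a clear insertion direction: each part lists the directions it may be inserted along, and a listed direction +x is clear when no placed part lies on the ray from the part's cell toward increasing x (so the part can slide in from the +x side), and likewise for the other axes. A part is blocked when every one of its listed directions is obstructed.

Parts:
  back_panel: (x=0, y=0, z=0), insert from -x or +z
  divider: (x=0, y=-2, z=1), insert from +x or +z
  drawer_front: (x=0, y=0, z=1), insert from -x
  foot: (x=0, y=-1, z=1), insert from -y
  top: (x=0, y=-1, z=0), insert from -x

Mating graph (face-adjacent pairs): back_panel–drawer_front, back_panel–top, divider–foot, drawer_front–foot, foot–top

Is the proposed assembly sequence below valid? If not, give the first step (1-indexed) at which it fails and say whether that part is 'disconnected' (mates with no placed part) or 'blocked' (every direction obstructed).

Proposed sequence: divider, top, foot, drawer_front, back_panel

Invalid at step 2 (disconnected)

1. divider@(0, -2, 1) [+x clear] — {divider}
2. top@(0, -1, 0) — no placed neighbour ⇒ disconnected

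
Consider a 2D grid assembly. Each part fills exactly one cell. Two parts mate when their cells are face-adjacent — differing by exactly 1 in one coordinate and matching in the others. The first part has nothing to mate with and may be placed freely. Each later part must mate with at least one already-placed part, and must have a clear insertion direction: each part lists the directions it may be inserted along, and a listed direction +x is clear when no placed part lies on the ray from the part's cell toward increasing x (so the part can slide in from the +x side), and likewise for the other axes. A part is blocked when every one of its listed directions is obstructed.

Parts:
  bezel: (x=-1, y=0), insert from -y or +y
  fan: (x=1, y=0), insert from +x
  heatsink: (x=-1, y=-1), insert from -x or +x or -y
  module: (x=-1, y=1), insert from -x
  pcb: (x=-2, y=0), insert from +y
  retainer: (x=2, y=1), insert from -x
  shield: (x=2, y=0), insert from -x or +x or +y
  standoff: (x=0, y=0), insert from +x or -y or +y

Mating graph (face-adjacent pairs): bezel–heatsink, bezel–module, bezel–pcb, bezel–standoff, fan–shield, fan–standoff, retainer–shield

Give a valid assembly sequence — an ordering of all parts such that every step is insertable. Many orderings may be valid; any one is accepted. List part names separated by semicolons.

heatsink; bezel; standoff; fan; shield; retainer; pcb; module

1. heatsink@(-1, -1) [-x clear] — {heatsink}
2. bezel@(-1, 0) [+y clear] — {bezel, heatsink}
3. standoff@(0, 0) [+x clear] — {bezel, heatsink, standoff}
4. fan@(1, 0) [+x clear] — {bezel, fan, heatsink, standoff}
5. shield@(2, 0) [+x clear] — {bezel, fan, heatsink, shield, standoff}
6. retainer@(2, 1) [-x clear] — {bezel, fan, heatsink, retainer, shield, standoff}
7. pcb@(-2, 0) [+y clear] — {bezel, fan, heatsink, pcb, retainer, shield, standoff}
8. module@(-1, 1) [-x clear] — {bezel, fan, heatsink, module, pcb, retainer, shield, standoff}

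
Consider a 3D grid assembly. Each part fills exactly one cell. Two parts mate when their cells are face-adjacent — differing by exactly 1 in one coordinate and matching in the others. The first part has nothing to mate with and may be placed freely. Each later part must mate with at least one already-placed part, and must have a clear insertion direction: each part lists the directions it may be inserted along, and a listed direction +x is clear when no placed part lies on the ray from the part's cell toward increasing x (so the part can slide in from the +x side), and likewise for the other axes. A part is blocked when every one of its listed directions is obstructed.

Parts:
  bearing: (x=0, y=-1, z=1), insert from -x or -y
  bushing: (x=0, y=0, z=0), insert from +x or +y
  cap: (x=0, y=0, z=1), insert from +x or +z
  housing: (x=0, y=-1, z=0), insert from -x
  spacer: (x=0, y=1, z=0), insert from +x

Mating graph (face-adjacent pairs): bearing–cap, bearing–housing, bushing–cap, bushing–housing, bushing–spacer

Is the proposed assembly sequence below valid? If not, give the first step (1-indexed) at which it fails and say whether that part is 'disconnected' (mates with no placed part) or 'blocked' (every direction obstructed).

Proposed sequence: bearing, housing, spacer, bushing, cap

Invalid at step 3 (disconnected)

1. bearing@(0, -1, 1) [-x clear] — {bearing}
2. housing@(0, -1, 0) [-x clear] — {bearing, housing}
3. spacer@(0, 1, 0) — no placed neighbour ⇒ disconnected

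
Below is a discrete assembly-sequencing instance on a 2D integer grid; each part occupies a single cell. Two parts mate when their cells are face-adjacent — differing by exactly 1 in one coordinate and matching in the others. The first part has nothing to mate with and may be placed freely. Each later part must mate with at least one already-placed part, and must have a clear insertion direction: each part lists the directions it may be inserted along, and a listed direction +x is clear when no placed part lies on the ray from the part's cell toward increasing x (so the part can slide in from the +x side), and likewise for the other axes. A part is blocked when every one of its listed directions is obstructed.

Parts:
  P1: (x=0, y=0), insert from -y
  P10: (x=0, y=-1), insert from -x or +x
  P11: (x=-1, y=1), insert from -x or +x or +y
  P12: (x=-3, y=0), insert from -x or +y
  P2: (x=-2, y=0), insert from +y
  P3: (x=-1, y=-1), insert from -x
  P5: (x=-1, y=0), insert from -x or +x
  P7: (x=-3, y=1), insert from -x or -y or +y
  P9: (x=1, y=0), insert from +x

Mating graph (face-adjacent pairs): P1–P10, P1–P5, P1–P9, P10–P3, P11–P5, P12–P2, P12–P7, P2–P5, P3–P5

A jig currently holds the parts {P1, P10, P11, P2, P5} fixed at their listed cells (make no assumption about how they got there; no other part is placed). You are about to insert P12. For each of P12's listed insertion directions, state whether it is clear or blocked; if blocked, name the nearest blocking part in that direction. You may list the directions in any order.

+y: clear; -x: clear

-x: ray from P12(-3, 0) has no placed part ⇒ clear
+y: ray from P12(-3, 0) has no placed part ⇒ clear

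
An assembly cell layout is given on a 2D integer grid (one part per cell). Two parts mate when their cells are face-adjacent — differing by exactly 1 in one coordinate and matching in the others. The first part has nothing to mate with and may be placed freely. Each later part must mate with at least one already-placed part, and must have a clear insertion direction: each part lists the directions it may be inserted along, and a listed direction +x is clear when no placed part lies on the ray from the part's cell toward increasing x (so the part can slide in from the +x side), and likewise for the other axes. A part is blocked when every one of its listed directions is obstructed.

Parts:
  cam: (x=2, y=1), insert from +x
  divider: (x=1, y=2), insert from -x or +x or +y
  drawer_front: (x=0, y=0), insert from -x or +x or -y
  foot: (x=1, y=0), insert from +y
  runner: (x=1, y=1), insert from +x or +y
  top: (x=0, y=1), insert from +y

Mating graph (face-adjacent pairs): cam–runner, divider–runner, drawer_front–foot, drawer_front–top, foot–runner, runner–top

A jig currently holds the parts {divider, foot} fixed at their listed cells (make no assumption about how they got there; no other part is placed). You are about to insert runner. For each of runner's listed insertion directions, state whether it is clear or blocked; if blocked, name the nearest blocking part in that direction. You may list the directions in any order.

+x: ray from runner(1, 1) has no placed part ⇒ clear
+y: nearest on ray is divider@(1, 2) ⇒ blocked

+x: clear; +y: blocked by divider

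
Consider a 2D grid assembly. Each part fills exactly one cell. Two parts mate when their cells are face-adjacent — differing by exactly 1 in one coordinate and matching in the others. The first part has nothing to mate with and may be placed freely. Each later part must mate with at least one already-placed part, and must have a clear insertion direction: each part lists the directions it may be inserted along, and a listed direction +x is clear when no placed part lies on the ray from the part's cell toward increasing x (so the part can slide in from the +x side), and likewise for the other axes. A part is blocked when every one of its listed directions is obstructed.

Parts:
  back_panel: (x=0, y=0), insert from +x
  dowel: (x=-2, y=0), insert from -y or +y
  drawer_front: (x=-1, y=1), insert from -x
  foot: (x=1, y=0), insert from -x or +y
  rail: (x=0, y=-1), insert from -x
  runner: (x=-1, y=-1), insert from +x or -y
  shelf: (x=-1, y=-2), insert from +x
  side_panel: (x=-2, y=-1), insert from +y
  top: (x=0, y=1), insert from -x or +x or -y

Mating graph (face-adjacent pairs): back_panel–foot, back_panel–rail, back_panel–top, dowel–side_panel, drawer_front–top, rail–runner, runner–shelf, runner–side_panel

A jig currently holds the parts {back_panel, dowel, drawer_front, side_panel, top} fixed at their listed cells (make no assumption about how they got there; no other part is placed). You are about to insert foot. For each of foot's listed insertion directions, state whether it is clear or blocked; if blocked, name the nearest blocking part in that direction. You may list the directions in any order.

+y: clear; -x: blocked by back_panel

-x: nearest on ray is back_panel@(0, 0) ⇒ blocked
+y: ray from foot(1, 0) has no placed part ⇒ clear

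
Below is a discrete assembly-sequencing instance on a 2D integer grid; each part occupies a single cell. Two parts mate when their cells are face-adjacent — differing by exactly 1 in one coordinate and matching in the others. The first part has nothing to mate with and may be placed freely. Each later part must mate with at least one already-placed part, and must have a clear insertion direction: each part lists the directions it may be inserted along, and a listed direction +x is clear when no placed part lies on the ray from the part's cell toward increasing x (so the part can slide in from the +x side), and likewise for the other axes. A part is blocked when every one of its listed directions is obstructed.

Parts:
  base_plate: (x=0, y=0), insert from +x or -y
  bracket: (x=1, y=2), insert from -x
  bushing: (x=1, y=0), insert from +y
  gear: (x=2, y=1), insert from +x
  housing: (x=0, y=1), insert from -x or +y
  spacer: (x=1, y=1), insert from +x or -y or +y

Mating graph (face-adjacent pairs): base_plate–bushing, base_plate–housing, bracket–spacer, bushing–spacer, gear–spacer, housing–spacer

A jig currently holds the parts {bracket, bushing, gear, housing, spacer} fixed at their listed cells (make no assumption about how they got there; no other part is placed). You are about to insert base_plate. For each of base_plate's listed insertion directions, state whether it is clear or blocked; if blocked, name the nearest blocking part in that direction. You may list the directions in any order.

+x: nearest on ray is bushing@(1, 0) ⇒ blocked
-y: ray from base_plate(0, 0) has no placed part ⇒ clear

+x: blocked by bushing; -y: clear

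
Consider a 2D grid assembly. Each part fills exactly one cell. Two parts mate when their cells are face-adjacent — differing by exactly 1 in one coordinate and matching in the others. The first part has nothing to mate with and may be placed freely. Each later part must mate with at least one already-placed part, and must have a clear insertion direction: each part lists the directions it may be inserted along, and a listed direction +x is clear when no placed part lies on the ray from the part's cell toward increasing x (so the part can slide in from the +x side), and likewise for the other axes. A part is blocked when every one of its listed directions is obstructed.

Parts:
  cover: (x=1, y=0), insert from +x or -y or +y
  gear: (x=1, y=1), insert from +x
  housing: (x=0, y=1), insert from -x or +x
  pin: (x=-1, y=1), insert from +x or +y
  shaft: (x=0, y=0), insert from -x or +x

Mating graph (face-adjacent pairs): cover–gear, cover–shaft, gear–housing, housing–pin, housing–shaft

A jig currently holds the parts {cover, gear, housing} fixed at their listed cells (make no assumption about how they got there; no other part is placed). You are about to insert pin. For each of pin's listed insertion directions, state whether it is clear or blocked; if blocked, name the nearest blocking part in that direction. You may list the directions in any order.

+x: blocked by housing; +y: clear

+x: nearest on ray is housing@(0, 1) ⇒ blocked
+y: ray from pin(-1, 1) has no placed part ⇒ clear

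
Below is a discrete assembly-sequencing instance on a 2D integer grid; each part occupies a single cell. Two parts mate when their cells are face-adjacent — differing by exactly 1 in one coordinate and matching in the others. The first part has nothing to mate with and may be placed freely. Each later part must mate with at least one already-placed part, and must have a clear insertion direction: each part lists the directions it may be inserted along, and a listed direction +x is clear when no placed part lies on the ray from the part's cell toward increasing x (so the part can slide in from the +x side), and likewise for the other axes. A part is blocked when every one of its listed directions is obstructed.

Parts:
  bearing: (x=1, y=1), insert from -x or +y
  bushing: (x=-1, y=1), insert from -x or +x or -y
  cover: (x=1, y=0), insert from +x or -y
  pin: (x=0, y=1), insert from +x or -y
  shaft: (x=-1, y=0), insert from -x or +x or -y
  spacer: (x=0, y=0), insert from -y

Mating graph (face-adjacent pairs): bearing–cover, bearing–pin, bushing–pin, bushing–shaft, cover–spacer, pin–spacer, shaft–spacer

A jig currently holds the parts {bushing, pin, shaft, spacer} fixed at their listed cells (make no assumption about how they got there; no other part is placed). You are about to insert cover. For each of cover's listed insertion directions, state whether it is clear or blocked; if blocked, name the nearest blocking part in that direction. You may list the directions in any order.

+x: ray from cover(1, 0) has no placed part ⇒ clear
-y: ray from cover(1, 0) has no placed part ⇒ clear

+x: clear; -y: clear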